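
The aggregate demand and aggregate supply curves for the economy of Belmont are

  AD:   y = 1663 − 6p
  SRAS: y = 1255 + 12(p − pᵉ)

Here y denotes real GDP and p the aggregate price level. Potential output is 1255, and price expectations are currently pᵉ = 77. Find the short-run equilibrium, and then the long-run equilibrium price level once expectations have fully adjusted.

Short run: p = 74, y = 1219. Long run: p = 68.

Short run: with pᵉ = 77, SRAS is y = 331 + 12p. Setting AD = SRAS gives 1332 = 18p, so p = 74 and y = 1663 − 6·74 = 1219.
Output 1219 is below potential 1255, so over time expected prices fall and SRAS shifts right until y returns to 1255.
Long run: y = 1255 on the AD curve gives 1255 = 1663 − 6p, so p = 68.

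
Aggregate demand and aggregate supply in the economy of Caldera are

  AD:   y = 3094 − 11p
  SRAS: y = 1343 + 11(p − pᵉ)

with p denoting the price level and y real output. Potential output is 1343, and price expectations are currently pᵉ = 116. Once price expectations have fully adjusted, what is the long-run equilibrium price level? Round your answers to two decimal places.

Long-run p = 159.18

Short run: with pᵉ = 116, SRAS is y = 67 + 11p. Setting AD = SRAS gives 3027 = 22p, so p = 137.59 and y = 3094 − 11p = 1580.50.
Output 1580.50 is above potential 1343, so over time expected prices rise and SRAS shifts left until y returns to 1343.
Long run: y = 1343 on the AD curve gives 1343 = 3094 − 11p, so p = 159.18.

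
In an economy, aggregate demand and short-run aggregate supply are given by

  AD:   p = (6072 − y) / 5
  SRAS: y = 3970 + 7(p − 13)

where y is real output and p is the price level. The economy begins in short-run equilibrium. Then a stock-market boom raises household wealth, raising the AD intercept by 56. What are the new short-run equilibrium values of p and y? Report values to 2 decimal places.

p = 187.42, y = 5190.92

This is a positive demand shock: AD shifts right.
New AD: y = 6128 − 5p.
SRAS can be written y = 3879 + 7p.
Set AD = SRAS: 6128 − 5p = 3879 + 7p, so 2249 = 12p and p = 187.42.
Substituting into AD, y = 5190.92.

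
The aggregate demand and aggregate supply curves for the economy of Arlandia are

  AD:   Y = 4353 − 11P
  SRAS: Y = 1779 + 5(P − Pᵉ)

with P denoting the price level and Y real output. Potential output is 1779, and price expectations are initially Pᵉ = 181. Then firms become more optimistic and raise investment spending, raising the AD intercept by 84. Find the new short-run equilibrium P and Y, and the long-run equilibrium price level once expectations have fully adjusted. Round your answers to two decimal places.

AD shifts right: new AD is Y = 4437 − 11P. With Pᵉ = 181, SRAS is Y = 874 + 5P.
Short run: 4437 − 11P = 874 + 5P gives 3563 = 16P, so P = 222.69 and Y = 4437 − 11P = 1987.44.
Y = 1987.44 is above potential 1779; expectations adjust and SRAS shifts left until Y = 1779.
Long run: on the new AD curve, 1779 = 4437 − 11P gives P = 241.64.

Short run: P = 222.69, Y = 1987.44. Long run: P = 241.64.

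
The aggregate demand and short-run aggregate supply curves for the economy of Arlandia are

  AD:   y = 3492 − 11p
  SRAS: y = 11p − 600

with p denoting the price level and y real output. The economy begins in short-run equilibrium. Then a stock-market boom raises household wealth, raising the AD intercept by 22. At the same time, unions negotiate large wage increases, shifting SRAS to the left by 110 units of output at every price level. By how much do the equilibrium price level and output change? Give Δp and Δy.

Δp = +6, Δy = -44

After both shocks: AD is y = 3514 − 11p and SRAS is y = 11p − 710.
Setting them equal: 4224 = 22p, so p = 192.
y = 3514 − 11·192 = 1402.
Initially p = 186, y = 1446, so Δp = +6 and Δy = -44.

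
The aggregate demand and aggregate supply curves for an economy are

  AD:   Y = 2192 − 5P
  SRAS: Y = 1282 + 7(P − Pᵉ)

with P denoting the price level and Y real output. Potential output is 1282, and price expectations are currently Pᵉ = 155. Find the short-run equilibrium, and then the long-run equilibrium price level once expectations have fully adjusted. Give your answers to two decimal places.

Short run: P = 166.25, Y = 1360.75. Long run: P = 182.00.

Short run: with Pᵉ = 155, SRAS is Y = 197 + 7P. Setting AD = SRAS gives 1995 = 12P, so P = 166.25 and Y = 2192 − 5P = 1360.75.
Output 1360.75 is above potential 1282, so over time expected prices rise and SRAS shifts left until Y returns to 1282.
Long run: Y = 1282 on the AD curve gives 1282 = 2192 − 5P, so P = 182.00.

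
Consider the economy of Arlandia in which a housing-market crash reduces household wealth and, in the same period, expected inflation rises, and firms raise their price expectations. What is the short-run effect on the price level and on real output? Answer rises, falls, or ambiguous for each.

Price level: ambiguous; output: falls

The first event is a negative demand shock: AD shifts left, which by itself pushes P down and Y down.
The second is an adverse supply shock: SRAS shifts left, which by itself pushes P up and Y down.
The two shocks push P in opposite directions, so the effect on P is ambiguous. Both shocks push Y down, so Y falls.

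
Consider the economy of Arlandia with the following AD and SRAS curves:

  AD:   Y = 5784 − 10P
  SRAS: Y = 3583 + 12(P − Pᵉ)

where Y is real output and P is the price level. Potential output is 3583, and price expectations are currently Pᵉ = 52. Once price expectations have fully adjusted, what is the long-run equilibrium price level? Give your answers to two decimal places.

Long-run P = 220.10

Short run: with Pᵉ = 52, SRAS is Y = 2959 + 12P. Setting AD = SRAS gives 2825 = 22P, so P = 128.41 and Y = 5784 − 10P = 4499.91.
Output 4499.91 is above potential 3583, so over time expected prices rise and SRAS shifts left until Y returns to 3583.
Long run: Y = 3583 on the AD curve gives 3583 = 5784 − 10P, so P = 220.10.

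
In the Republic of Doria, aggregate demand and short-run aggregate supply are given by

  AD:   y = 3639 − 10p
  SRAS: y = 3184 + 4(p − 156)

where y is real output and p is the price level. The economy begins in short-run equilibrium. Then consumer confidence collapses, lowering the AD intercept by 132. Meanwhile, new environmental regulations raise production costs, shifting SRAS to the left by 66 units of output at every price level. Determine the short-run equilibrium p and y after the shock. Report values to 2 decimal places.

After both shocks: AD is y = 3507 − 10p and SRAS is y = 2494 + 4p.
Setting them equal: 1013 = 14p, so p = 72.36.
Substituting into AD, y = 2783.43.

p = 72.36, y = 2783.43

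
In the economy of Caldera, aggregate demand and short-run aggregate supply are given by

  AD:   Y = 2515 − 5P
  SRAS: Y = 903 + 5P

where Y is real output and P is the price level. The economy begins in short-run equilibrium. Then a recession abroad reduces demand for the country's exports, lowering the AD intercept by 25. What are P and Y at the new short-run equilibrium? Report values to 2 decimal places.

This is a negative demand shock: AD shifts left.
New AD: Y = 2490 − 5P.
Set AD = SRAS: 2490 − 5P = 903 + 5P, so 1587 = 10P and P = 158.70.
Substituting into AD, Y = 1696.50.

P = 158.70, Y = 1696.50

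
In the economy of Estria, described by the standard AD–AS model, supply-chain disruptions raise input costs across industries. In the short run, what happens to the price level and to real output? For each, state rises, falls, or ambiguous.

This is an adverse supply shock: SRAS shifts left.
Moving along the downward-sloping AD curve, P rises and Y falls.

Price level: rises; output: falls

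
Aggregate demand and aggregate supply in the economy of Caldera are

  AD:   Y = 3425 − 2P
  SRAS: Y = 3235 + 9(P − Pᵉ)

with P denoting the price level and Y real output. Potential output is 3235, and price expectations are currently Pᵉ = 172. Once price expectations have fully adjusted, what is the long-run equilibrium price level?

Long-run P = 95

Short run: with Pᵉ = 172, SRAS is Y = 1687 + 9P. Setting AD = SRAS gives 1738 = 11P, so P = 158 and Y = 3425 − 2·158 = 3109.
Output 3109 is below potential 3235, so over time expected prices fall and SRAS shifts right until Y returns to 3235.
Long run: Y = 3235 on the AD curve gives 3235 = 3425 − 2P, so P = 95.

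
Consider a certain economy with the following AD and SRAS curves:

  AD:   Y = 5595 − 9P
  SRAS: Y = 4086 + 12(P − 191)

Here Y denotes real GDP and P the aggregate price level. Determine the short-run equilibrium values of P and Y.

Write SRAS as Y = 4086 + 12P − 2292 = 1794 + 12P.
Set AD = SRAS: 5595 − 9P = 1794 + 12P, so 3801 = 21P and P = 181.
Then Y = 5595 − 9·181 = 3966.

P = 181, Y = 3966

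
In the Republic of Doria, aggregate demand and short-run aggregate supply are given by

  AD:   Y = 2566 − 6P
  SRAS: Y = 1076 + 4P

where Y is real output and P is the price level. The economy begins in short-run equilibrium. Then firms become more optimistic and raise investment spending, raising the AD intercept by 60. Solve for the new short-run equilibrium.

P = 155, Y = 1696

This is a positive demand shock: AD shifts right.
New AD: Y = 2626 − 6P.
Set AD = SRAS: 2626 − 6P = 1076 + 4P, so 1550 = 10P and P = 155.
Y = 2626 − 6·155 = 1696.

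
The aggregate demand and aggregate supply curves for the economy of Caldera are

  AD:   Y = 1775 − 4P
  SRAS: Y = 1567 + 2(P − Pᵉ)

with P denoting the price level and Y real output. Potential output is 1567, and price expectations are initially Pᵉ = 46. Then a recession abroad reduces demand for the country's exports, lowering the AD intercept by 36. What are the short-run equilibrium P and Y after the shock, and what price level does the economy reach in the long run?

Short run: P = 44, Y = 1563. Long run: P = 43.

AD shifts left: new AD is Y = 1739 − 4P. With Pᵉ = 46, SRAS is Y = 1475 + 2P.
Short run: 1739 − 4P = 1475 + 2P gives 264 = 6P, so P = 44 and Y = 1739 − 4·44 = 1563.
Y = 1563 is below potential 1567; expectations adjust and SRAS shifts right until Y = 1567.
Long run: on the new AD curve, 1567 = 1739 − 4P gives P = 43.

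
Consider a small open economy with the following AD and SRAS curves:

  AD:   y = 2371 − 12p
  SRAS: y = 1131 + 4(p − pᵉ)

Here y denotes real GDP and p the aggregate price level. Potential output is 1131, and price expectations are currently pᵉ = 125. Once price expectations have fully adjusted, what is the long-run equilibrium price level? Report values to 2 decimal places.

Long-run p = 103.33

Short run: with pᵉ = 125, SRAS is y = 631 + 4p. Setting AD = SRAS gives 1740 = 16p, so p = 108.75 and y = 2371 − 12p = 1066.00.
Output 1066.00 is below potential 1131, so over time expected prices fall and SRAS shifts right until y returns to 1131.
Long run: y = 1131 on the AD curve gives 1131 = 2371 − 12p, so p = 103.33.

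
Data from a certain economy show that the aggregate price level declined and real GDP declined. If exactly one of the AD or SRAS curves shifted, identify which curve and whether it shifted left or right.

P fell and Y fell. An AD shift moves P and Y in the same direction; an SRAS shift moves them in opposite directions.
Here P and Y moved in the same direction, so the AD curve shifted.
Since Y fell, AD shifted left.

AD shifted left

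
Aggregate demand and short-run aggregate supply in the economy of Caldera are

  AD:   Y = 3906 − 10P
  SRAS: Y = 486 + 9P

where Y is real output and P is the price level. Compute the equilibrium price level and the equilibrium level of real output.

Set AD = SRAS: 3906 − 10P = 486 + 9P, so 3420 = 19P and P = 180.
Then Y = 3906 − 10·180 = 2106.

P = 180, Y = 2106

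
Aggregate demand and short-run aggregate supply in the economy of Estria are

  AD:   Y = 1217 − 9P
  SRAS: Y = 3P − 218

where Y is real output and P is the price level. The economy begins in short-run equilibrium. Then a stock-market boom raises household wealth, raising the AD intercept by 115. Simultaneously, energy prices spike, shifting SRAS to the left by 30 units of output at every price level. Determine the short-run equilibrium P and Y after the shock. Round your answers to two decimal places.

P = 131.67, Y = 147.00

After both shocks: AD is Y = 1332 − 9P and SRAS is Y = 3P − 248.
Setting them equal: 1580 = 12P, so P = 131.67.
Substituting into AD, Y = 147.00.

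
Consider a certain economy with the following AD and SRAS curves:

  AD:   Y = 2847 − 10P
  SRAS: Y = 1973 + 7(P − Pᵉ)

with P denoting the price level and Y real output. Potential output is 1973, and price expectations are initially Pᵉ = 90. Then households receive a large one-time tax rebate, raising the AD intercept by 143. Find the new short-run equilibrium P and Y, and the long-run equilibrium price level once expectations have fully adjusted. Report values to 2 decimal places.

AD shifts right: new AD is Y = 2990 − 10P. With Pᵉ = 90, SRAS is Y = 1343 + 7P.
Short run: 2990 − 10P = 1343 + 7P gives 1647 = 17P, so P = 96.88 and Y = 2990 − 10P = 2021.18.
Y = 2021.18 is above potential 1973; expectations adjust and SRAS shifts left until Y = 1973.
Long run: on the new AD curve, 1973 = 2990 − 10P gives P = 101.70.

Short run: P = 96.88, Y = 2021.18. Long run: P = 101.70.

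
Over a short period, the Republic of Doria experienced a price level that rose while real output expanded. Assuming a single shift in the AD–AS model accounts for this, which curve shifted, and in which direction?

P rose and Y rose. An AD shift moves P and Y in the same direction; an SRAS shift moves them in opposite directions.
Here P and Y moved in the same direction, so the AD curve shifted.
Since Y rose, AD shifted right.

AD shifted right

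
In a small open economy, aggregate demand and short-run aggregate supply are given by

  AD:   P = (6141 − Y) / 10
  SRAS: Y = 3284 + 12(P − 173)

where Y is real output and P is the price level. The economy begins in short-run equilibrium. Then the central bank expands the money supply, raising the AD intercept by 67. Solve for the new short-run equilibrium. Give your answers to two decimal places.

This is a positive demand shock: AD shifts right.
New AD: Y = 6208 − 10P.
SRAS can be written Y = 1208 + 12P.
Set AD = SRAS: 6208 − 10P = 1208 + 12P, so 5000 = 22P and P = 227.27.
Substituting into AD, Y = 3935.27.

P = 227.27, Y = 3935.27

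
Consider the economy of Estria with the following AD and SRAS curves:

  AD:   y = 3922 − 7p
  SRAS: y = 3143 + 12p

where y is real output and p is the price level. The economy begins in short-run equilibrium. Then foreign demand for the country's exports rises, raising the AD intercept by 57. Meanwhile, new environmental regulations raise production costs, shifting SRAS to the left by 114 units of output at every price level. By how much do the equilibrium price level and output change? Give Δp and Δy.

After both shocks: AD is y = 3979 − 7p and SRAS is y = 3029 + 12p.
Setting them equal: 950 = 19p, so p = 50.
y = 3979 − 7·50 = 3629.
Initially p = 41, y = 3635, so Δp = +9 and Δy = -6.

Δp = +9, Δy = -6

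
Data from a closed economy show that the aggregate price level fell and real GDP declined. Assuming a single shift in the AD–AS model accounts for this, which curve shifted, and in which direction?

AD shifted left

P fell and Y fell. An AD shift moves P and Y in the same direction; an SRAS shift moves them in opposite directions.
Here P and Y moved in the same direction, so the AD curve shifted.
Since Y fell, AD shifted left.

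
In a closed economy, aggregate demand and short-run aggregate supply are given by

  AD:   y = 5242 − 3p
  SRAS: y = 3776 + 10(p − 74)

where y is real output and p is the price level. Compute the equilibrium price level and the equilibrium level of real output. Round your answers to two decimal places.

Write SRAS as y = 3776 + 10p − 740 = 3036 + 10p.
Set AD = SRAS: 5242 − 3p = 3036 + 10p, so 2206 = 13p and p = 169.69.
Substituting into AD, y = 5242 − 3p = 4732.92.

p = 169.69, y = 4732.92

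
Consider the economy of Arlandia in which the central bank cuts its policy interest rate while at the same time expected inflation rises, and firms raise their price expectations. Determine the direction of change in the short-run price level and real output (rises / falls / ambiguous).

The first event is a positive demand shock: AD shifts right, which by itself pushes P up and Y up.
The second is an adverse supply shock: SRAS shifts left, which by itself pushes P up and Y down.
Both shocks push P up, so P rises. The two shocks push Y in opposite directions, so the effect on Y is ambiguous.

Price level: rises; output: ambiguous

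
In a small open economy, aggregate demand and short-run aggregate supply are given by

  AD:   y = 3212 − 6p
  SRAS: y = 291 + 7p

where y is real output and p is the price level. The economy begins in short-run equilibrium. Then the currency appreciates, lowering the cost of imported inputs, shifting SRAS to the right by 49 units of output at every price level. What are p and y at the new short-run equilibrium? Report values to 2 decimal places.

This is a positive supply shock: SRAS shifts right.
New SRAS: y = 340 + 7p.
Set AD = SRAS: 3212 − 6p = 340 + 7p, so 2872 = 13p and p = 220.92.
Substituting into AD, y = 1886.46.

p = 220.92, y = 1886.46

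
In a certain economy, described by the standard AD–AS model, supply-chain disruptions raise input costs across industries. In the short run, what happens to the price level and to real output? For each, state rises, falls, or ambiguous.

Price level: rises; output: falls

This is an adverse supply shock: SRAS shifts left.
Moving along the downward-sloping AD curve, P rises and Y falls.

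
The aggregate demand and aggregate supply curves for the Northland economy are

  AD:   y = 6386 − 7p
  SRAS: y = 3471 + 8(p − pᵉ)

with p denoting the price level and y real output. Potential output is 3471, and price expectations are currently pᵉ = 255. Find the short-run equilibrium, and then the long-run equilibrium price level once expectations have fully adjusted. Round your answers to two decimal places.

Short run: with pᵉ = 255, SRAS is y = 1431 + 8p. Setting AD = SRAS gives 4955 = 15p, so p = 330.33 and y = 6386 − 7p = 4073.67.
Output 4073.67 is above potential 3471, so over time expected prices rise and SRAS shifts left until y returns to 3471.
Long run: y = 3471 on the AD curve gives 3471 = 6386 − 7p, so p = 416.43.

Short run: p = 330.33, y = 4073.67. Long run: p = 416.43.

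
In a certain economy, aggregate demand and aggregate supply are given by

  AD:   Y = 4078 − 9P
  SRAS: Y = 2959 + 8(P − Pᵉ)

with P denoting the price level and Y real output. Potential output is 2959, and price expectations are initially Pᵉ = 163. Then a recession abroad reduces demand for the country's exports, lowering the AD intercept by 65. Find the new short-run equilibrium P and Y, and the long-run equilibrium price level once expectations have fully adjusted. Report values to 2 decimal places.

AD shifts left: new AD is Y = 4013 − 9P. With Pᵉ = 163, SRAS is Y = 1655 + 8P.
Short run: 4013 − 9P = 1655 + 8P gives 2358 = 17P, so P = 138.71 and Y = 4013 − 9P = 2764.65.
Y = 2764.65 is below potential 2959; expectations adjust and SRAS shifts right until Y = 2959.
Long run: on the new AD curve, 2959 = 4013 − 9P gives P = 117.11.

Short run: P = 138.71, Y = 2764.65. Long run: P = 117.11.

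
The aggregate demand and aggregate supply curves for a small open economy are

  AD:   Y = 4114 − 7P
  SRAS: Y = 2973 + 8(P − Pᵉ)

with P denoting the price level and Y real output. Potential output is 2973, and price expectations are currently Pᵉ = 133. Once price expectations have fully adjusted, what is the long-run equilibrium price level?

Short run: with Pᵉ = 133, SRAS is Y = 1909 + 8P. Setting AD = SRAS gives 2205 = 15P, so P = 147 and Y = 4114 − 7·147 = 3085.
Output 3085 is above potential 2973, so over time expected prices rise and SRAS shifts left until Y returns to 2973.
Long run: Y = 2973 on the AD curve gives 2973 = 4114 − 7P, so P = 163.

Long-run P = 163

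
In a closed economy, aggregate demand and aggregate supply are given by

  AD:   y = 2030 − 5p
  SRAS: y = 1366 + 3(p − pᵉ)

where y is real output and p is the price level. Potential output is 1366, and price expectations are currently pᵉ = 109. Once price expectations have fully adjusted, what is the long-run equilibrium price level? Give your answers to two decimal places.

Short run: with pᵉ = 109, SRAS is y = 1039 + 3p. Setting AD = SRAS gives 991 = 8p, so p = 123.88 and y = 2030 − 5p = 1410.63.
Output 1410.63 is above potential 1366, so over time expected prices rise and SRAS shifts left until y returns to 1366.
Long run: y = 1366 on the AD curve gives 1366 = 2030 − 5p, so p = 132.80.

Long-run p = 132.80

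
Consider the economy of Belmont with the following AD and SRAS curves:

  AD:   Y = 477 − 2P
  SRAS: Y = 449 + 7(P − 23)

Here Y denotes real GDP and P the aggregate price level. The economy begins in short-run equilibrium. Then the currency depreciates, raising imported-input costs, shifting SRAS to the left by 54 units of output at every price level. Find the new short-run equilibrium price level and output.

P = 27, Y = 423

This is a negative supply shock: SRAS shifts left.
New SRAS: Y = 234 + 7P.
Set AD = SRAS: 477 − 2P = 234 + 7P, so 243 = 9P and P = 27.
Y = 477 − 2·27 = 423.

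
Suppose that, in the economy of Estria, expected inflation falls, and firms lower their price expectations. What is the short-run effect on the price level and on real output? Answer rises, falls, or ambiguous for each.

Price level: falls; output: rises

This is a favourable supply shock: SRAS shifts right.
Moving along the downward-sloping AD curve, P falls and Y rises.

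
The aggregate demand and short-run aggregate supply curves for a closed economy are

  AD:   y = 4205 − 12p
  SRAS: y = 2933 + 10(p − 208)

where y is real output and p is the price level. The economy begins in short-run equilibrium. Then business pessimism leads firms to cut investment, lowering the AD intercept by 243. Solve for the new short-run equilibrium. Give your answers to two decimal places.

p = 141.32, y = 2266.18

This is a negative demand shock: AD shifts left.
New AD: y = 3962 − 12p.
SRAS can be written y = 853 + 10p.
Set AD = SRAS: 3962 − 12p = 853 + 10p, so 3109 = 22p and p = 141.32.
Substituting into AD, y = 2266.18.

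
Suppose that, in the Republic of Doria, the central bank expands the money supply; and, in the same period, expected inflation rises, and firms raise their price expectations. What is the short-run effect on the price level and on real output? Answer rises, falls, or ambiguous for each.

The first event is a positive demand shock: AD shifts right, which by itself pushes P up and Y up.
The second is an adverse supply shock: SRAS shifts left, which by itself pushes P up and Y down.
Both shocks push P up, so P rises. The two shocks push Y in opposite directions, so the effect on Y is ambiguous.

Price level: rises; output: ambiguous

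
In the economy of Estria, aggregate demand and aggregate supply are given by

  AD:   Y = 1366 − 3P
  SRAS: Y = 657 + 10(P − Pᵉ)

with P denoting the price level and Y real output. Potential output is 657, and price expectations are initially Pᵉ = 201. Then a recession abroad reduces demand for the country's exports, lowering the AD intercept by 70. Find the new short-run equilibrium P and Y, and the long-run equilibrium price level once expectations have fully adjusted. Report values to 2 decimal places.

Short run: P = 203.77, Y = 684.69. Long run: P = 213.00.

AD shifts left: new AD is Y = 1296 − 3P. With Pᵉ = 201, SRAS is Y = 10P − 1353.
Short run: 1296 − 3P = 10P − 1353 gives 2649 = 13P, so P = 203.77 and Y = 1296 − 3P = 684.69.
Y = 684.69 is above potential 657; expectations adjust and SRAS shifts left until Y = 657.
Long run: on the new AD curve, 657 = 1296 − 3P gives P = 213.00.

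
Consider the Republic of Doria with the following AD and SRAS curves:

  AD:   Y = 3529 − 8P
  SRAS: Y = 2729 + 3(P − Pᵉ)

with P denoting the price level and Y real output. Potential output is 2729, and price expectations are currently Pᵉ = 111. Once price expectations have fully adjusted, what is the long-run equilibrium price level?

Long-run P = 100

Short run: with Pᵉ = 111, SRAS is Y = 2396 + 3P. Setting AD = SRAS gives 1133 = 11P, so P = 103 and Y = 3529 − 8·103 = 2705.
Output 2705 is below potential 2729, so over time expected prices fall and SRAS shifts right until Y returns to 2729.
Long run: Y = 2729 on the AD curve gives 2729 = 3529 − 8P, so P = 100.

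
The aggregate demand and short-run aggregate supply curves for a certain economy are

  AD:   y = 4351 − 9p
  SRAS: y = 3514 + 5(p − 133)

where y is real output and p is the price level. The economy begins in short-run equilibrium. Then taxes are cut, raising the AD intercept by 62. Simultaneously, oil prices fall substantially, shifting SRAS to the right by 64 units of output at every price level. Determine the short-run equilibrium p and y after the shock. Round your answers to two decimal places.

p = 107.14, y = 3448.71

After both shocks: AD is y = 4413 − 9p and SRAS is y = 2913 + 5p.
Setting them equal: 1500 = 14p, so p = 107.14.
Substituting into AD, y = 3448.71.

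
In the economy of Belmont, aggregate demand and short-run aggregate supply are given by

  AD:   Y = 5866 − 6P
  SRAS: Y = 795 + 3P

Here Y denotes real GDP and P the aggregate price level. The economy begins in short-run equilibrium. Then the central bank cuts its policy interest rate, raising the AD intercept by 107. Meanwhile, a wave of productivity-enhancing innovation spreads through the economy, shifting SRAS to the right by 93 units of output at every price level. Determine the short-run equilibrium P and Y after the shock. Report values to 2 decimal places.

After both shocks: AD is Y = 5973 − 6P and SRAS is Y = 888 + 3P.
Setting them equal: 5085 = 9P, so P = 565.00.
Substituting into AD, Y = 2583.00.

P = 565.00, Y = 2583.00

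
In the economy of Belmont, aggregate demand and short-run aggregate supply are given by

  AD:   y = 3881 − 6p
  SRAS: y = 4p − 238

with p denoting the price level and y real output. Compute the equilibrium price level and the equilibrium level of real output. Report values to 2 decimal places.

p = 411.90, y = 1409.60

Set AD = SRAS: 3881 − 6p = 4p − 238, so 4119 = 10p and p = 411.90.
Substituting into AD, y = 3881 − 6p = 1409.60.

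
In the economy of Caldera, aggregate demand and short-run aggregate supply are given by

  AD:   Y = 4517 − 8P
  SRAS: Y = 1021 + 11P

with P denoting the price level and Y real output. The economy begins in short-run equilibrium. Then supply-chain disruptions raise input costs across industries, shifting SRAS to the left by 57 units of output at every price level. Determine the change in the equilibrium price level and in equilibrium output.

ΔP = +3, ΔY = -24

This is a negative supply shock: SRAS shifts left.
New SRAS: Y = 964 + 11P.
Set AD = SRAS: 4517 − 8P = 964 + 11P, so 3553 = 19P and P = 187.
Y = 4517 − 8·187 = 3021.
Initially P = 184, Y = 3045, so ΔP = +3 and ΔY = -24.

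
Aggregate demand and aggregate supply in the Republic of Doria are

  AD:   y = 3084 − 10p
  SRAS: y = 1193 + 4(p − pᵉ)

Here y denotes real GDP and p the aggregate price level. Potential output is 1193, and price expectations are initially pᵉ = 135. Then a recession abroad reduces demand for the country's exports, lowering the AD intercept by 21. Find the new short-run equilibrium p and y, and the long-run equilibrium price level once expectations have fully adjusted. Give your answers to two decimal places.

Short run: p = 172.14, y = 1341.57. Long run: p = 187.00.

AD shifts left: new AD is y = 3063 − 10p. With pᵉ = 135, SRAS is y = 653 + 4p.
Short run: 3063 − 10p = 653 + 4p gives 2410 = 14p, so p = 172.14 and y = 3063 − 10p = 1341.57.
y = 1341.57 is above potential 1193; expectations adjust and SRAS shifts left until y = 1193.
Long run: on the new AD curve, 1193 = 3063 − 10p gives p = 187.00.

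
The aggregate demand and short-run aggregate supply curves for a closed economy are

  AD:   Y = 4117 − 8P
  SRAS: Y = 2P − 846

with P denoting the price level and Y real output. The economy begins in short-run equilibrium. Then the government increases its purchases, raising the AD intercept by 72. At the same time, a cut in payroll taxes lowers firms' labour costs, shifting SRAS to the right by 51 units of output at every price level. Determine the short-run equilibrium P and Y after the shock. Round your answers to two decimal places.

After both shocks: AD is Y = 4189 − 8P and SRAS is Y = 2P − 795.
Setting them equal: 4984 = 10P, so P = 498.40.
Substituting into AD, Y = 201.80.

P = 498.40, Y = 201.80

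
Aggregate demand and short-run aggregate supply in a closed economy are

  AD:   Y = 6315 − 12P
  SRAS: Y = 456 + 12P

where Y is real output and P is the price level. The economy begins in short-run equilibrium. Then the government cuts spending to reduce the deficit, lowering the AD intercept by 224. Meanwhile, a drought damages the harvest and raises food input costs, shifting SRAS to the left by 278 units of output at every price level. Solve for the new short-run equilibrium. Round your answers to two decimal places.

P = 246.38, Y = 3134.50

After both shocks: AD is Y = 6091 − 12P and SRAS is Y = 178 + 12P.
Setting them equal: 5913 = 24P, so P = 246.38.
Substituting into AD, Y = 3134.50.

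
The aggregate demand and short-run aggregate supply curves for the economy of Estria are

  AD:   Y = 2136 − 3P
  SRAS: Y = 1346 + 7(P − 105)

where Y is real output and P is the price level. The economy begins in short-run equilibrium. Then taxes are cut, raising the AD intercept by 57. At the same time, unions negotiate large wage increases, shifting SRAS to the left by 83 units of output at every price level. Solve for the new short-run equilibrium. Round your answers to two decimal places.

P = 166.50, Y = 1693.50

After both shocks: AD is Y = 2193 − 3P and SRAS is Y = 528 + 7P.
Setting them equal: 1665 = 10P, so P = 166.50.
Substituting into AD, Y = 1693.50.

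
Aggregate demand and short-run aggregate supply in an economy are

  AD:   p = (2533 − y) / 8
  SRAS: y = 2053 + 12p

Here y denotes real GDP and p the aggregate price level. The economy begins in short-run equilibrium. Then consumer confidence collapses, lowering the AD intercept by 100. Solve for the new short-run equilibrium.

This is a negative demand shock: AD shifts left.
New AD: y = 2433 − 8p.
Set AD = SRAS: 2433 − 8p = 2053 + 12p, so 380 = 20p and p = 19.
y = 2433 − 8·19 = 2281.

p = 19, y = 2281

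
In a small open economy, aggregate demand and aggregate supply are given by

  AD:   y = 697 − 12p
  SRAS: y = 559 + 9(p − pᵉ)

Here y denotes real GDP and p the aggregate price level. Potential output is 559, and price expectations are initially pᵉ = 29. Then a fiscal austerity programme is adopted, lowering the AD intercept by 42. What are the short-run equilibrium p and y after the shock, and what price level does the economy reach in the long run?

Short run: p = 17, y = 451. Long run: p = 8.

AD shifts left: new AD is y = 655 − 12p. With pᵉ = 29, SRAS is y = 298 + 9p.
Short run: 655 − 12p = 298 + 9p gives 357 = 21p, so p = 17 and y = 655 − 12·17 = 451.
y = 451 is below potential 559; expectations adjust and SRAS shifts right until y = 559.
Long run: on the new AD curve, 559 = 655 − 12p gives p = 8.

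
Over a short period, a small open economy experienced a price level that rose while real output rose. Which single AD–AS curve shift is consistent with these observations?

P rose and Y rose. An AD shift moves P and Y in the same direction; an SRAS shift moves them in opposite directions.
Here P and Y moved in the same direction, so the AD curve shifted.
Since Y rose, AD shifted right.

AD shifted right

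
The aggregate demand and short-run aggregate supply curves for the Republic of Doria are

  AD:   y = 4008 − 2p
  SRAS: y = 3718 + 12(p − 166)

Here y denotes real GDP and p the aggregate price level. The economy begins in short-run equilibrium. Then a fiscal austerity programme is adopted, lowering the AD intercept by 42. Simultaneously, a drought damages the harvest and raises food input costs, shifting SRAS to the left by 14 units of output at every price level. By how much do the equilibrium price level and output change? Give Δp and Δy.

Δp = -2, Δy = -38

After both shocks: AD is y = 3966 − 2p and SRAS is y = 1712 + 12p.
Setting them equal: 2254 = 14p, so p = 161.
y = 3966 − 2·161 = 3644.
Initially p = 163, y = 3682, so Δp = -2 and Δy = -38.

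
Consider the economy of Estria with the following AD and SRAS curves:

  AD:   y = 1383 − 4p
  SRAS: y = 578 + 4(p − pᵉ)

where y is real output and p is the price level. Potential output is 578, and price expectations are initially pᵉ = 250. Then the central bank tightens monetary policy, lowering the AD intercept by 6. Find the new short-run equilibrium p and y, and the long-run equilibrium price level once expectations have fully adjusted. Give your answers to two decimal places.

Short run: p = 224.88, y = 477.50. Long run: p = 199.75.

AD shifts left: new AD is y = 1377 − 4p. With pᵉ = 250, SRAS is y = 4p − 422.
Short run: 1377 − 4p = 4p − 422 gives 1799 = 8p, so p = 224.88 and y = 1377 − 4p = 477.50.
y = 477.50 is below potential 578; expectations adjust and SRAS shifts right until y = 578.
Long run: on the new AD curve, 578 = 1377 − 4p gives p = 199.75.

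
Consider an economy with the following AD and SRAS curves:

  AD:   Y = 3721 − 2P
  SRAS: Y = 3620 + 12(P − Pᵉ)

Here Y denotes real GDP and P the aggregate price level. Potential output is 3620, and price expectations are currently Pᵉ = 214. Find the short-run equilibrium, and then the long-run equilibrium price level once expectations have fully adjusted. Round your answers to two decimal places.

Short run: with Pᵉ = 214, SRAS is Y = 1052 + 12P. Setting AD = SRAS gives 2669 = 14P, so P = 190.64 and Y = 3721 − 2P = 3339.71.
Output 3339.71 is below potential 3620, so over time expected prices fall and SRAS shifts right until Y returns to 3620.
Long run: Y = 3620 on the AD curve gives 3620 = 3721 − 2P, so P = 50.50.

Short run: P = 190.64, Y = 3339.71. Long run: P = 50.50.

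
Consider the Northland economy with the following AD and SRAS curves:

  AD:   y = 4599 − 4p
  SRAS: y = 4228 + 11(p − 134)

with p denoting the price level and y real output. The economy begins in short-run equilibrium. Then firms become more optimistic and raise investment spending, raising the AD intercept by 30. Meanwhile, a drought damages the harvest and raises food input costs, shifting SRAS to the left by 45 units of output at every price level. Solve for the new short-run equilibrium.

After both shocks: AD is y = 4629 − 4p and SRAS is y = 2709 + 11p.
Setting them equal: 1920 = 15p, so p = 128.
y = 4629 − 4·128 = 4117.

p = 128, y = 4117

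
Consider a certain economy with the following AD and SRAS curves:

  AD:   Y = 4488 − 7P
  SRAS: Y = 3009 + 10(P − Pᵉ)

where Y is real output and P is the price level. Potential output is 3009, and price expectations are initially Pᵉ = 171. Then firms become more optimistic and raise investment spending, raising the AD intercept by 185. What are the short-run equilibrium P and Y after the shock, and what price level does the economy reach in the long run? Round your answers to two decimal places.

Short run: P = 198.47, Y = 3283.71. Long run: P = 237.71.

AD shifts right: new AD is Y = 4673 − 7P. With Pᵉ = 171, SRAS is Y = 1299 + 10P.
Short run: 4673 − 7P = 1299 + 10P gives 3374 = 17P, so P = 198.47 and Y = 4673 − 7P = 3283.71.
Y = 3283.71 is above potential 3009; expectations adjust and SRAS shifts left until Y = 3009.
Long run: on the new AD curve, 3009 = 4673 − 7P gives P = 237.71.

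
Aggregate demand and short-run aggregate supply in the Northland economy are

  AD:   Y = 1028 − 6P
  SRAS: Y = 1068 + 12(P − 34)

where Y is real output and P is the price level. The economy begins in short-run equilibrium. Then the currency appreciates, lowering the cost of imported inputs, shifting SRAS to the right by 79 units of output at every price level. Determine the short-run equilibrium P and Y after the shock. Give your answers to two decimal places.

P = 16.06, Y = 931.67

This is a positive supply shock: SRAS shifts right.
New SRAS: Y = 739 + 12P.
Set AD = SRAS: 1028 − 6P = 739 + 12P, so 289 = 18P and P = 16.06.
Substituting into AD, Y = 931.67.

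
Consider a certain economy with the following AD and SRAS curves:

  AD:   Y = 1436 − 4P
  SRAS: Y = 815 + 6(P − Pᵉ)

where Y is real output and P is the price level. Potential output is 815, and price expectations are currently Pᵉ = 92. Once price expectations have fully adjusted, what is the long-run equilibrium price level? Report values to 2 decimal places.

Short run: with Pᵉ = 92, SRAS is Y = 263 + 6P. Setting AD = SRAS gives 1173 = 10P, so P = 117.30 and Y = 1436 − 4P = 966.80.
Output 966.80 is above potential 815, so over time expected prices rise and SRAS shifts left until Y returns to 815.
Long run: Y = 815 on the AD curve gives 815 = 1436 − 4P, so P = 155.25.

Long-run P = 155.25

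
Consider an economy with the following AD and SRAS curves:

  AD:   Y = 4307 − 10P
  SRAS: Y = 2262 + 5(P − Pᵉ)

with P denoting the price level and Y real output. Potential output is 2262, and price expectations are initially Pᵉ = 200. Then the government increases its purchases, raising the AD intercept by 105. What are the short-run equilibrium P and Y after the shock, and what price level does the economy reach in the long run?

Short run: P = 210, Y = 2312. Long run: P = 215.

AD shifts right: new AD is Y = 4412 − 10P. With Pᵉ = 200, SRAS is Y = 1262 + 5P.
Short run: 4412 − 10P = 1262 + 5P gives 3150 = 15P, so P = 210 and Y = 4412 − 10·210 = 2312.
Y = 2312 is above potential 2262; expectations adjust and SRAS shifts left until Y = 2262.
Long run: on the new AD curve, 2262 = 4412 − 10P gives P = 215.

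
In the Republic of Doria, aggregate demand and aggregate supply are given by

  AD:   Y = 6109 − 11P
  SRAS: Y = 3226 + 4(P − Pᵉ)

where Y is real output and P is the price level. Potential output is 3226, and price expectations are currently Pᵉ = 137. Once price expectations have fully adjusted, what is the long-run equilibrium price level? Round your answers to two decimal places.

Short run: with Pᵉ = 137, SRAS is Y = 2678 + 4P. Setting AD = SRAS gives 3431 = 15P, so P = 228.73 and Y = 6109 − 11P = 3592.93.
Output 3592.93 is above potential 3226, so over time expected prices rise and SRAS shifts left until Y returns to 3226.
Long run: Y = 3226 on the AD curve gives 3226 = 6109 − 11P, so P = 262.09.

Long-run P = 262.09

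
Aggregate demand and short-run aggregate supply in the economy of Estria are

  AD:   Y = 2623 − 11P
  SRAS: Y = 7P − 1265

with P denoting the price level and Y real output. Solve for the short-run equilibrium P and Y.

P = 216, Y = 247

Set AD = SRAS: 2623 − 11P = 7P − 1265, so 3888 = 18P and P = 216.
Then Y = 2623 − 11·216 = 247.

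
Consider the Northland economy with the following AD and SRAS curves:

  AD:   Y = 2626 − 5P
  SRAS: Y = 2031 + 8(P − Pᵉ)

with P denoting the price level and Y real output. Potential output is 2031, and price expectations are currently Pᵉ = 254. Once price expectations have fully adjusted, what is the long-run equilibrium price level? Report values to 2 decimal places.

Long-run P = 119.00

Short run: with Pᵉ = 254, SRAS is Y = 8P − 1. Setting AD = SRAS gives 2627 = 13P, so P = 202.08 and Y = 2626 − 5P = 1615.62.
Output 1615.62 is below potential 2031, so over time expected prices fall and SRAS shifts right until Y returns to 2031.
Long run: Y = 2031 on the AD curve gives 2031 = 2626 − 5P, so P = 119.00.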